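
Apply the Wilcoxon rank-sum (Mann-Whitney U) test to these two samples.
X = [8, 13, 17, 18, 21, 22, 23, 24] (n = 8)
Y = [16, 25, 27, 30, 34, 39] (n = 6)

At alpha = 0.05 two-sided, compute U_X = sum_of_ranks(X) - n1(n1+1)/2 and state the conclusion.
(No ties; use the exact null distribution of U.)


Step 1: Combine and sort all 14 observations; assign midranks.
sorted (value, group): (8,X), (13,X), (16,Y), (17,X), (18,X), (21,X), (22,X), (23,X), (24,X), (25,Y), (27,Y), (30,Y), (34,Y), (39,Y)
ranks: 8->1, 13->2, 16->3, 17->4, 18->5, 21->6, 22->7, 23->8, 24->9, 25->10, 27->11, 30->12, 34->13, 39->14
Step 2: Rank sum for X: R1 = 1 + 2 + 4 + 5 + 6 + 7 + 8 + 9 = 42.
Step 3: U_X = R1 - n1(n1+1)/2 = 42 - 8*9/2 = 42 - 36 = 6.
       U_Y = n1*n2 - U_X = 48 - 6 = 42.
Step 4: No ties, so the exact null distribution of U (based on enumerating the C(14,8) = 3003 equally likely rank assignments) gives the two-sided p-value.
Step 5: p-value = 0.019980; compare to alpha = 0.05. reject H0.

U_X = 6, p = 0.019980, reject H0 at alpha = 0.05.


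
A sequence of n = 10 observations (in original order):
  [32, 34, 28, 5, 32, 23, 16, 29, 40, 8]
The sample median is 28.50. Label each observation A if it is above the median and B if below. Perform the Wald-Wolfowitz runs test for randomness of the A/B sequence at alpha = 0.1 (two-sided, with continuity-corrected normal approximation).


Step 1: Compute median = 28.50; label A = above, B = below.
Labels in order: AABBABBAAB  (n_A = 5, n_B = 5)
Step 2: Count runs R = 6.
Step 3: Under H0 (random ordering), E[R] = 2*n_A*n_B/(n_A+n_B) + 1 = 2*5*5/10 + 1 = 6.0000.
        Var[R] = 2*n_A*n_B*(2*n_A*n_B - n_A - n_B) / ((n_A+n_B)^2 * (n_A+n_B-1)) = 2000/900 = 2.2222.
        SD[R] = 1.4907.
Step 4: R = E[R], so z = 0 with no continuity correction.
Step 5: Two-sided p-value via normal approximation = 2*(1 - Phi(|z|)) = 1.000000.
Step 6: alpha = 0.1. fail to reject H0.

R = 6, z = 0.0000, p = 1.000000, fail to reject H0.


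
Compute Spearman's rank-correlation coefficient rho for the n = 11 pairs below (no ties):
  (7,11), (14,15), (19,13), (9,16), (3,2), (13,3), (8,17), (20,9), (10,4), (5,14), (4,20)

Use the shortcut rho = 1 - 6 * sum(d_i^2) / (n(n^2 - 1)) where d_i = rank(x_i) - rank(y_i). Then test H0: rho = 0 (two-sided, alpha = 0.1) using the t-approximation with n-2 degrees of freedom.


Step 1: Rank x and y separately (midranks; no ties here).
rank(x): 7->4, 14->9, 19->10, 9->6, 3->1, 13->8, 8->5, 20->11, 10->7, 5->3, 4->2
rank(y): 11->5, 15->8, 13->6, 16->9, 2->1, 3->2, 17->10, 9->4, 4->3, 14->7, 20->11
Step 2: d_i = R_x(i) - R_y(i); compute d_i^2.
  (4-5)^2=1, (9-8)^2=1, (10-6)^2=16, (6-9)^2=9, (1-1)^2=0, (8-2)^2=36, (5-10)^2=25, (11-4)^2=49, (7-3)^2=16, (3-7)^2=16, (2-11)^2=81
sum(d^2) = 250.
Step 3: rho = 1 - 6*250 / (11*(11^2 - 1)) = 1 - 1500/1320 = -0.136364.
Step 4: Under H0, t = rho * sqrt((n-2)/(1-rho^2)) = -0.4129 ~ t(9).
Step 5: Two-sided p-value from the t-distribution with 9 df = 0.689309.
Step 6: alpha = 0.1. fail to reject H0.

rho = -0.1364, p = 0.689309, fail to reject H0 at alpha = 0.1.


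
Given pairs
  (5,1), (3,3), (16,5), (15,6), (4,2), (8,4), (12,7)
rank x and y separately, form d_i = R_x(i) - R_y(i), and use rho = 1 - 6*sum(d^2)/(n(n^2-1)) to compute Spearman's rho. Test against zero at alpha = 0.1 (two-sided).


Step 1: Rank x and y separately (midranks; no ties here).
rank(x): 5->3, 3->1, 16->7, 15->6, 4->2, 8->4, 12->5
rank(y): 1->1, 3->3, 5->5, 6->6, 2->2, 4->4, 7->7
Step 2: d_i = R_x(i) - R_y(i); compute d_i^2.
  (3-1)^2=4, (1-3)^2=4, (7-5)^2=4, (6-6)^2=0, (2-2)^2=0, (4-4)^2=0, (5-7)^2=4
sum(d^2) = 16.
Step 3: rho = 1 - 6*16 / (7*(7^2 - 1)) = 1 - 96/336 = 0.714286.
Step 4: Under H0, t = rho * sqrt((n-2)/(1-rho^2)) = 2.2822 ~ t(5).
Step 5: Two-sided p-value from the t-distribution with 5 df = 0.071344.
Step 6: alpha = 0.1. reject H0.

rho = 0.7143, p = 0.071344, reject H0 at alpha = 0.1.


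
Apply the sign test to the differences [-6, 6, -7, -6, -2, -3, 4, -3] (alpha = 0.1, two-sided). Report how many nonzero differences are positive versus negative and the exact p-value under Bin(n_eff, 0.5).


Step 1: Discard zero differences. Original n = 8; n_eff = number of nonzero differences = 8.
Nonzero differences (with sign): -6, +6, -7, -6, -2, -3, +4, -3
Step 2: Count signs: positive = 2, negative = 6.
Step 3: Under H0: P(positive) = 0.5, so the number of positives S ~ Bin(8, 0.5).
Step 4: Two-sided exact p-value = sum of Bin(8,0.5) probabilities at or below the observed probability = 0.289062.
Step 5: alpha = 0.1. fail to reject H0.

n_eff = 8, pos = 2, neg = 6, p = 0.289062, fail to reject H0.


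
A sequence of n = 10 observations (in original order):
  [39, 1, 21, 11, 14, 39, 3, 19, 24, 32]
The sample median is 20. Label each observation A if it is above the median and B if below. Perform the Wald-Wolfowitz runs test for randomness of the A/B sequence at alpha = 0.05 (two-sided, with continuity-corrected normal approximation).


Step 1: Compute median = 20; label A = above, B = below.
Labels in order: ABABBABBAA  (n_A = 5, n_B = 5)
Step 2: Count runs R = 7.
Step 3: Under H0 (random ordering), E[R] = 2*n_A*n_B/(n_A+n_B) + 1 = 2*5*5/10 + 1 = 6.0000.
        Var[R] = 2*n_A*n_B*(2*n_A*n_B - n_A - n_B) / ((n_A+n_B)^2 * (n_A+n_B-1)) = 2000/900 = 2.2222.
        SD[R] = 1.4907.
Step 4: Continuity-corrected z = (R - 0.5 - E[R]) / SD[R] = (7 - 0.5 - 6.0000) / 1.4907 = 0.3354.
Step 5: Two-sided p-value via normal approximation = 2*(1 - Phi(|z|)) = 0.737316.
Step 6: alpha = 0.05. fail to reject H0.

R = 7, z = 0.3354, p = 0.737316, fail to reject H0.


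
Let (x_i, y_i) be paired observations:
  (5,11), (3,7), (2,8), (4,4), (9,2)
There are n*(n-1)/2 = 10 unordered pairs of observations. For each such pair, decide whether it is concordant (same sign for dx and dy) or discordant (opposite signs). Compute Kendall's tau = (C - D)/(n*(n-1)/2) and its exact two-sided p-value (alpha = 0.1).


Step 1: Enumerate the 10 unordered pairs (i,j) with i<j and classify each by sign(x_j-x_i) * sign(y_j-y_i).
  (1,2):dx=-2,dy=-4->C; (1,3):dx=-3,dy=-3->C; (1,4):dx=-1,dy=-7->C; (1,5):dx=+4,dy=-9->D
  (2,3):dx=-1,dy=+1->D; (2,4):dx=+1,dy=-3->D; (2,5):dx=+6,dy=-5->D; (3,4):dx=+2,dy=-4->D
  (3,5):dx=+7,dy=-6->D; (4,5):dx=+5,dy=-2->D
Step 2: C = 3, D = 7, total pairs = 10.
Step 3: tau = (C - D)/(n(n-1)/2) = (3 - 7)/10 = -0.400000.
Step 4: Exact two-sided p-value (enumerate n! = 120 permutations of y under H0): p = 0.483333.
Step 5: alpha = 0.1. fail to reject H0.

tau_b = -0.4000 (C=3, D=7), p = 0.483333, fail to reject H0.


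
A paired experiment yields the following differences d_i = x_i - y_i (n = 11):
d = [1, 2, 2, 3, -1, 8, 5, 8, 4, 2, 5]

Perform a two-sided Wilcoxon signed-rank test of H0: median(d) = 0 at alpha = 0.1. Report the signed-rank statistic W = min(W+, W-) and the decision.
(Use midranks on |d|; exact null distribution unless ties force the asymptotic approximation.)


Step 1: Drop any zero differences (none here) and take |d_i|.
|d| = [1, 2, 2, 3, 1, 8, 5, 8, 4, 2, 5]
Step 2: Midrank |d_i| (ties get averaged ranks).
ranks: |1|->1.5, |2|->4, |2|->4, |3|->6, |1|->1.5, |8|->10.5, |5|->8.5, |8|->10.5, |4|->7, |2|->4, |5|->8.5
Step 3: Attach original signs; sum ranks with positive sign and with negative sign.
W+ = 1.5 + 4 + 4 + 6 + 10.5 + 8.5 + 10.5 + 7 + 4 + 8.5 = 64.5
W- = 1.5 = 1.5
(Check: W+ + W- = 66 should equal n(n+1)/2 = 66.)
Step 4: Test statistic W = min(W+, W-) = 1.5.
Step 5: Ties in |d|, so use the tie-corrected normal approximation.
        E[W] = n(n+1)/4 = 11*12/4 = 33.
        Tie groups: |d|=1 (t=2), |d|=2 (t=3), |d|=5 (t=2), |d|=8 (t=2); sum(t^3 - t) = 42.
        Var[W] = n(n+1)(2n+1)/24 - sum(t^3-t)/48 = 3036/24 - 42/48 = 125.625.
        z = (W - E[W]) / sqrt(Var[W]) = (1.5 - 33) / 11.2083 = -2.8104.
        Two-sided p = 2*Phi(z) = 0.004948.
Step 6: alpha = 0.1. reject H0.

W+ = 64.5, W- = 1.5, W = min = 1.5, p = 0.004948, reject H0.


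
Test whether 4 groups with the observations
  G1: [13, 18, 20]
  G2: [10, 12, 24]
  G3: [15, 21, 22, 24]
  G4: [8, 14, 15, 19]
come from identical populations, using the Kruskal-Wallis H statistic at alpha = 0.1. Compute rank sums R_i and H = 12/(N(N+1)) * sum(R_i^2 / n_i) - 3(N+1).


Step 1: Combine all N = 14 observations and assign midranks.
sorted (value, group, rank): (8,G4,1), (10,G2,2), (12,G2,3), (13,G1,4), (14,G4,5), (15,G3,6.5), (15,G4,6.5), (18,G1,8), (19,G4,9), (20,G1,10), (21,G3,11), (22,G3,12), (24,G2,13.5), (24,G3,13.5)
Step 2: Sum ranks within each group.
R_1 = 22 (n_1 = 3)
R_2 = 18.5 (n_2 = 3)
R_3 = 43 (n_3 = 4)
R_4 = 21.5 (n_4 = 4)
Step 3: H = 12/(N(N+1)) * sum(R_i^2/n_i) - 3(N+1)
     = 12/(14*15) * (22^2/3 + 18.5^2/3 + 43^2/4 + 21.5^2/4) - 3*15
     = 0.057143 * 853.229 - 45
     = 3.755952.
Step 4: Ties present; correction factor C = 1 - 12/(14^3 - 14) = 0.995604. Corrected H = 3.755952 / 0.995604 = 3.772535.
Step 5: Under H0, H ~ chi^2(3); p-value = 0.287097.
Step 6: alpha = 0.1. fail to reject H0.

H = 3.7725, df = 3, p = 0.287097, fail to reject H0.


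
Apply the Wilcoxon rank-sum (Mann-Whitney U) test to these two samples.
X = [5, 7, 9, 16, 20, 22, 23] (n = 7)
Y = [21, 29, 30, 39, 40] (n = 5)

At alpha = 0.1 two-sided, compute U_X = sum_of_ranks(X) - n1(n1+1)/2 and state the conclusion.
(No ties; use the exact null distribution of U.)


Step 1: Combine and sort all 12 observations; assign midranks.
sorted (value, group): (5,X), (7,X), (9,X), (16,X), (20,X), (21,Y), (22,X), (23,X), (29,Y), (30,Y), (39,Y), (40,Y)
ranks: 5->1, 7->2, 9->3, 16->4, 20->5, 21->6, 22->7, 23->8, 29->9, 30->10, 39->11, 40->12
Step 2: Rank sum for X: R1 = 1 + 2 + 3 + 4 + 5 + 7 + 8 = 30.
Step 3: U_X = R1 - n1(n1+1)/2 = 30 - 7*8/2 = 30 - 28 = 2.
       U_Y = n1*n2 - U_X = 35 - 2 = 33.
Step 4: No ties, so the exact null distribution of U (based on enumerating the C(12,7) = 792 equally likely rank assignments) gives the two-sided p-value.
Step 5: p-value = 0.010101; compare to alpha = 0.1. reject H0.

U_X = 2, p = 0.010101, reject H0 at alpha = 0.1.


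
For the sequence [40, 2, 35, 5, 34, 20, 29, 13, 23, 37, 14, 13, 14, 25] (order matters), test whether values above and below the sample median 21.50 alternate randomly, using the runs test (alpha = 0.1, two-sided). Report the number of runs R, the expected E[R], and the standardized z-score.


Step 1: Compute median = 21.50; label A = above, B = below.
Labels in order: ABABABABAABBBA  (n_A = 7, n_B = 7)
Step 2: Count runs R = 11.
Step 3: Under H0 (random ordering), E[R] = 2*n_A*n_B/(n_A+n_B) + 1 = 2*7*7/14 + 1 = 8.0000.
        Var[R] = 2*n_A*n_B*(2*n_A*n_B - n_A - n_B) / ((n_A+n_B)^2 * (n_A+n_B-1)) = 8232/2548 = 3.2308.
        SD[R] = 1.7974.
Step 4: Continuity-corrected z = (R - 0.5 - E[R]) / SD[R] = (11 - 0.5 - 8.0000) / 1.7974 = 1.3909.
Step 5: Two-sided p-value via normal approximation = 2*(1 - Phi(|z|)) = 0.164264.
Step 6: alpha = 0.1. fail to reject H0.

R = 11, z = 1.3909, p = 0.164264, fail to reject H0.


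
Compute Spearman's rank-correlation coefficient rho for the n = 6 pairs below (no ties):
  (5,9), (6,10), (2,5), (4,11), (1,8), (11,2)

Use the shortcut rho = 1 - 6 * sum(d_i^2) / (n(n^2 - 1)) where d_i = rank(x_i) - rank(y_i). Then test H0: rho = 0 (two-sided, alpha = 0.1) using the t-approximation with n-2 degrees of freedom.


Step 1: Rank x and y separately (midranks; no ties here).
rank(x): 5->4, 6->5, 2->2, 4->3, 1->1, 11->6
rank(y): 9->4, 10->5, 5->2, 11->6, 8->3, 2->1
Step 2: d_i = R_x(i) - R_y(i); compute d_i^2.
  (4-4)^2=0, (5-5)^2=0, (2-2)^2=0, (3-6)^2=9, (1-3)^2=4, (6-1)^2=25
sum(d^2) = 38.
Step 3: rho = 1 - 6*38 / (6*(6^2 - 1)) = 1 - 228/210 = -0.085714.
Step 4: Under H0, t = rho * sqrt((n-2)/(1-rho^2)) = -0.1721 ~ t(4).
Step 5: Two-sided p-value from the t-distribution with 4 df = 0.871743.
Step 6: alpha = 0.1. fail to reject H0.

rho = -0.0857, p = 0.871743, fail to reject H0 at alpha = 0.1.


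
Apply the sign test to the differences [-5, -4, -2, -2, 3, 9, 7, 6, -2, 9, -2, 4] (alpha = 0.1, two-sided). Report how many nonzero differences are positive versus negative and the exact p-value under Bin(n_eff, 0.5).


Step 1: Discard zero differences. Original n = 12; n_eff = number of nonzero differences = 12.
Nonzero differences (with sign): -5, -4, -2, -2, +3, +9, +7, +6, -2, +9, -2, +4
Step 2: Count signs: positive = 6, negative = 6.
Step 3: Under H0: P(positive) = 0.5, so the number of positives S ~ Bin(12, 0.5).
Step 4: Two-sided exact p-value = sum of Bin(12,0.5) probabilities at or below the observed probability = 1.000000.
Step 5: alpha = 0.1. fail to reject H0.

n_eff = 12, pos = 6, neg = 6, p = 1.000000, fail to reject H0.


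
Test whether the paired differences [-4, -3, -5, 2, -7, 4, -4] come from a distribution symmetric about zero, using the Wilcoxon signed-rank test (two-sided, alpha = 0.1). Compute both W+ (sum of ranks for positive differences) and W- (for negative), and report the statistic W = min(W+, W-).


Step 1: Drop any zero differences (none here) and take |d_i|.
|d| = [4, 3, 5, 2, 7, 4, 4]
Step 2: Midrank |d_i| (ties get averaged ranks).
ranks: |4|->4, |3|->2, |5|->6, |2|->1, |7|->7, |4|->4, |4|->4
Step 3: Attach original signs; sum ranks with positive sign and with negative sign.
W+ = 1 + 4 = 5
W- = 4 + 2 + 6 + 7 + 4 = 23
(Check: W+ + W- = 28 should equal n(n+1)/2 = 28.)
Step 4: Test statistic W = min(W+, W-) = 5.
Step 5: Ties in |d|, so use the tie-corrected normal approximation.
        E[W] = n(n+1)/4 = 7*8/4 = 14.
        Tie groups: |d|=4 (t=3); sum(t^3 - t) = 24.
        Var[W] = n(n+1)(2n+1)/24 - sum(t^3-t)/48 = 840/24 - 24/48 = 34.5.
        z = (W - E[W]) / sqrt(Var[W]) = (5 - 14) / 5.8737 = -1.5323.
        Two-sided p = 2*Phi(z) = 0.125458.
Step 6: alpha = 0.1. fail to reject H0.

W+ = 5, W- = 23, W = min = 5, p = 0.125458, fail to reject H0.


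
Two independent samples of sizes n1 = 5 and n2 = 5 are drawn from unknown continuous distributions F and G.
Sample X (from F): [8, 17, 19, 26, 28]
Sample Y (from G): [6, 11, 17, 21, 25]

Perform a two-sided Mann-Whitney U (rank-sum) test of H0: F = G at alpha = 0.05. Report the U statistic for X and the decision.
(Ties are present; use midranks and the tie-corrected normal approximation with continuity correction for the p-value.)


Step 1: Combine and sort all 10 observations; assign midranks.
sorted (value, group): (6,Y), (8,X), (11,Y), (17,X), (17,Y), (19,X), (21,Y), (25,Y), (26,X), (28,X)
ranks: 6->1, 8->2, 11->3, 17->4.5, 17->4.5, 19->6, 21->7, 25->8, 26->9, 28->10
Step 2: Rank sum for X: R1 = 2 + 4.5 + 6 + 9 + 10 = 31.5.
Step 3: U_X = R1 - n1(n1+1)/2 = 31.5 - 5*6/2 = 31.5 - 15 = 16.5.
       U_Y = n1*n2 - U_X = 25 - 16.5 = 8.5.
Step 4: Ties are present, so use the tie-corrected normal approximation (with continuity correction) for the p-value.
Step 5: p-value = 0.463344; compare to alpha = 0.05. fail to reject H0.

U_X = 16.5, p = 0.463344, fail to reject H0 at alpha = 0.05.


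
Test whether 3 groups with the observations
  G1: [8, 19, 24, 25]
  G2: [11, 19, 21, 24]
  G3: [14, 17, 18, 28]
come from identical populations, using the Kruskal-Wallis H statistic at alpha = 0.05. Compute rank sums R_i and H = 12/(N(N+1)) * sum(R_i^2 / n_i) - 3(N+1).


Step 1: Combine all N = 12 observations and assign midranks.
sorted (value, group, rank): (8,G1,1), (11,G2,2), (14,G3,3), (17,G3,4), (18,G3,5), (19,G1,6.5), (19,G2,6.5), (21,G2,8), (24,G1,9.5), (24,G2,9.5), (25,G1,11), (28,G3,12)
Step 2: Sum ranks within each group.
R_1 = 28 (n_1 = 4)
R_2 = 26 (n_2 = 4)
R_3 = 24 (n_3 = 4)
Step 3: H = 12/(N(N+1)) * sum(R_i^2/n_i) - 3(N+1)
     = 12/(12*13) * (28^2/4 + 26^2/4 + 24^2/4) - 3*13
     = 0.076923 * 509 - 39
     = 0.153846.
Step 4: Ties present; correction factor C = 1 - 12/(12^3 - 12) = 0.993007. Corrected H = 0.153846 / 0.993007 = 0.154930.
Step 5: Under H0, H ~ chi^2(2); p-value = 0.925460.
Step 6: alpha = 0.05. fail to reject H0.

H = 0.1549, df = 2, p = 0.925460, fail to reject H0.


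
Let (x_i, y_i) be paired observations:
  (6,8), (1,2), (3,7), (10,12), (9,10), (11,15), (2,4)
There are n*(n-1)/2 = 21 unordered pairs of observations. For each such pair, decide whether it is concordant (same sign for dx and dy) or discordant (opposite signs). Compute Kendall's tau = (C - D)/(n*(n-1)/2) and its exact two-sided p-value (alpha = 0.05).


Step 1: Enumerate the 21 unordered pairs (i,j) with i<j and classify each by sign(x_j-x_i) * sign(y_j-y_i).
  (1,2):dx=-5,dy=-6->C; (1,3):dx=-3,dy=-1->C; (1,4):dx=+4,dy=+4->C; (1,5):dx=+3,dy=+2->C
  (1,6):dx=+5,dy=+7->C; (1,7):dx=-4,dy=-4->C; (2,3):dx=+2,dy=+5->C; (2,4):dx=+9,dy=+10->C
  (2,5):dx=+8,dy=+8->C; (2,6):dx=+10,dy=+13->C; (2,7):dx=+1,dy=+2->C; (3,4):dx=+7,dy=+5->C
  (3,5):dx=+6,dy=+3->C; (3,6):dx=+8,dy=+8->C; (3,7):dx=-1,dy=-3->C; (4,5):dx=-1,dy=-2->C
  (4,6):dx=+1,dy=+3->C; (4,7):dx=-8,dy=-8->C; (5,6):dx=+2,dy=+5->C; (5,7):dx=-7,dy=-6->C
  (6,7):dx=-9,dy=-11->C
Step 2: C = 21, D = 0, total pairs = 21.
Step 3: tau = (C - D)/(n(n-1)/2) = (21 - 0)/21 = 1.000000.
Step 4: Exact two-sided p-value (enumerate n! = 5040 permutations of y under H0): p = 0.000397.
Step 5: alpha = 0.05. reject H0.

tau_b = 1.0000 (C=21, D=0), p = 0.000397, reject H0.


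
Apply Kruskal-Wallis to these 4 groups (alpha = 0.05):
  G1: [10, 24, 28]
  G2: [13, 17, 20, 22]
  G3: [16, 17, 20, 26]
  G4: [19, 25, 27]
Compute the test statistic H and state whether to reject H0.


Step 1: Combine all N = 14 observations and assign midranks.
sorted (value, group, rank): (10,G1,1), (13,G2,2), (16,G3,3), (17,G2,4.5), (17,G3,4.5), (19,G4,6), (20,G2,7.5), (20,G3,7.5), (22,G2,9), (24,G1,10), (25,G4,11), (26,G3,12), (27,G4,13), (28,G1,14)
Step 2: Sum ranks within each group.
R_1 = 25 (n_1 = 3)
R_2 = 23 (n_2 = 4)
R_3 = 27 (n_3 = 4)
R_4 = 30 (n_4 = 3)
Step 3: H = 12/(N(N+1)) * sum(R_i^2/n_i) - 3(N+1)
     = 12/(14*15) * (25^2/3 + 23^2/4 + 27^2/4 + 30^2/3) - 3*15
     = 0.057143 * 822.833 - 45
     = 2.019048.
Step 4: Ties present; correction factor C = 1 - 12/(14^3 - 14) = 0.995604. Corrected H = 2.019048 / 0.995604 = 2.027962.
Step 5: Under H0, H ~ chi^2(3); p-value = 0.566623.
Step 6: alpha = 0.05. fail to reject H0.

H = 2.0280, df = 3, p = 0.566623, fail to reject H0.


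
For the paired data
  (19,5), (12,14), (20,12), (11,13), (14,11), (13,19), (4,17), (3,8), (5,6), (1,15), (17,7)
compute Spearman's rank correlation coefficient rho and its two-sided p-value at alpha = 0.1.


Step 1: Rank x and y separately (midranks; no ties here).
rank(x): 19->10, 12->6, 20->11, 11->5, 14->8, 13->7, 4->3, 3->2, 5->4, 1->1, 17->9
rank(y): 5->1, 14->8, 12->6, 13->7, 11->5, 19->11, 17->10, 8->4, 6->2, 15->9, 7->3
Step 2: d_i = R_x(i) - R_y(i); compute d_i^2.
  (10-1)^2=81, (6-8)^2=4, (11-6)^2=25, (5-7)^2=4, (8-5)^2=9, (7-11)^2=16, (3-10)^2=49, (2-4)^2=4, (4-2)^2=4, (1-9)^2=64, (9-3)^2=36
sum(d^2) = 296.
Step 3: rho = 1 - 6*296 / (11*(11^2 - 1)) = 1 - 1776/1320 = -0.345455.
Step 4: Under H0, t = rho * sqrt((n-2)/(1-rho^2)) = -1.1044 ~ t(9).
Step 5: Two-sided p-value from the t-distribution with 9 df = 0.298089.
Step 6: alpha = 0.1. fail to reject H0.

rho = -0.3455, p = 0.298089, fail to reject H0 at alpha = 0.1.


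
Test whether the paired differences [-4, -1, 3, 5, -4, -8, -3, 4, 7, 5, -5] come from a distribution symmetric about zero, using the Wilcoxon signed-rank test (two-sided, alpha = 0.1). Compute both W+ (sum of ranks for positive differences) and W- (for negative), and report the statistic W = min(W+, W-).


Step 1: Drop any zero differences (none here) and take |d_i|.
|d| = [4, 1, 3, 5, 4, 8, 3, 4, 7, 5, 5]
Step 2: Midrank |d_i| (ties get averaged ranks).
ranks: |4|->5, |1|->1, |3|->2.5, |5|->8, |4|->5, |8|->11, |3|->2.5, |4|->5, |7|->10, |5|->8, |5|->8
Step 3: Attach original signs; sum ranks with positive sign and with negative sign.
W+ = 2.5 + 8 + 5 + 10 + 8 = 33.5
W- = 5 + 1 + 5 + 11 + 2.5 + 8 = 32.5
(Check: W+ + W- = 66 should equal n(n+1)/2 = 66.)
Step 4: Test statistic W = min(W+, W-) = 32.5.
Step 5: Ties in |d|, so use the tie-corrected normal approximation.
        E[W] = n(n+1)/4 = 11*12/4 = 33.
        Tie groups: |d|=3 (t=2), |d|=4 (t=3), |d|=5 (t=3); sum(t^3 - t) = 54.
        Var[W] = n(n+1)(2n+1)/24 - sum(t^3-t)/48 = 3036/24 - 54/48 = 125.375.
        z = (W - E[W]) / sqrt(Var[W]) = (32.5 - 33) / 11.1971 = -0.0447.
        Two-sided p = 2*Phi(z) = 0.964383.
Step 6: alpha = 0.1. fail to reject H0.

W+ = 33.5, W- = 32.5, W = min = 32.5, p = 0.964383, fail to reject H0.


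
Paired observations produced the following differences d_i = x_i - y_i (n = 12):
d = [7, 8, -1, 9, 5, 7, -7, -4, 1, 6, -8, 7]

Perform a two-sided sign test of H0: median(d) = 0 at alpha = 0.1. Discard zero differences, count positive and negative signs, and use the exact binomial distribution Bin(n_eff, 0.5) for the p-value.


Step 1: Discard zero differences. Original n = 12; n_eff = number of nonzero differences = 12.
Nonzero differences (with sign): +7, +8, -1, +9, +5, +7, -7, -4, +1, +6, -8, +7
Step 2: Count signs: positive = 8, negative = 4.
Step 3: Under H0: P(positive) = 0.5, so the number of positives S ~ Bin(12, 0.5).
Step 4: Two-sided exact p-value = sum of Bin(12,0.5) probabilities at or below the observed probability = 0.387695.
Step 5: alpha = 0.1. fail to reject H0.

n_eff = 12, pos = 8, neg = 4, p = 0.387695, fail to reject H0.


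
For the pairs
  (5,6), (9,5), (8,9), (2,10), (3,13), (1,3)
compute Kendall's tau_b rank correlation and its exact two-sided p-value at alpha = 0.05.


Step 1: Enumerate the 15 unordered pairs (i,j) with i<j and classify each by sign(x_j-x_i) * sign(y_j-y_i).
  (1,2):dx=+4,dy=-1->D; (1,3):dx=+3,dy=+3->C; (1,4):dx=-3,dy=+4->D; (1,5):dx=-2,dy=+7->D
  (1,6):dx=-4,dy=-3->C; (2,3):dx=-1,dy=+4->D; (2,4):dx=-7,dy=+5->D; (2,5):dx=-6,dy=+8->D
  (2,6):dx=-8,dy=-2->C; (3,4):dx=-6,dy=+1->D; (3,5):dx=-5,dy=+4->D; (3,6):dx=-7,dy=-6->C
  (4,5):dx=+1,dy=+3->C; (4,6):dx=-1,dy=-7->C; (5,6):dx=-2,dy=-10->C
Step 2: C = 7, D = 8, total pairs = 15.
Step 3: tau = (C - D)/(n(n-1)/2) = (7 - 8)/15 = -0.066667.
Step 4: Exact two-sided p-value (enumerate n! = 720 permutations of y under H0): p = 1.000000.
Step 5: alpha = 0.05. fail to reject H0.

tau_b = -0.0667 (C=7, D=8), p = 1.000000, fail to reject H0.


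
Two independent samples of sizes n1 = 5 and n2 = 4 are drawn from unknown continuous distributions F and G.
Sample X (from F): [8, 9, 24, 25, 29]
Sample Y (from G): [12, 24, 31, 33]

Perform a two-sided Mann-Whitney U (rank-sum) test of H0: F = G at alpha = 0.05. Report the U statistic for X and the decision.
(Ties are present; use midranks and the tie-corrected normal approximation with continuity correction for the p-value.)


Step 1: Combine and sort all 9 observations; assign midranks.
sorted (value, group): (8,X), (9,X), (12,Y), (24,X), (24,Y), (25,X), (29,X), (31,Y), (33,Y)
ranks: 8->1, 9->2, 12->3, 24->4.5, 24->4.5, 25->6, 29->7, 31->8, 33->9
Step 2: Rank sum for X: R1 = 1 + 2 + 4.5 + 6 + 7 = 20.5.
Step 3: U_X = R1 - n1(n1+1)/2 = 20.5 - 5*6/2 = 20.5 - 15 = 5.5.
       U_Y = n1*n2 - U_X = 20 - 5.5 = 14.5.
Step 4: Ties are present, so use the tie-corrected normal approximation (with continuity correction) for the p-value.
Step 5: p-value = 0.325163; compare to alpha = 0.05. fail to reject H0.

U_X = 5.5, p = 0.325163, fail to reject H0 at alpha = 0.05.


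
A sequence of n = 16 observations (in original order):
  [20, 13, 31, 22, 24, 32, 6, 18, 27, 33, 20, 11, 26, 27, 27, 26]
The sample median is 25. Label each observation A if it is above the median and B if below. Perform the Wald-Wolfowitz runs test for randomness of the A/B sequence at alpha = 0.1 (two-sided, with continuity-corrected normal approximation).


Step 1: Compute median = 25; label A = above, B = below.
Labels in order: BBABBABBAABBAAAA  (n_A = 8, n_B = 8)
Step 2: Count runs R = 8.
Step 3: Under H0 (random ordering), E[R] = 2*n_A*n_B/(n_A+n_B) + 1 = 2*8*8/16 + 1 = 9.0000.
        Var[R] = 2*n_A*n_B*(2*n_A*n_B - n_A - n_B) / ((n_A+n_B)^2 * (n_A+n_B-1)) = 14336/3840 = 3.7333.
        SD[R] = 1.9322.
Step 4: Continuity-corrected z = (R + 0.5 - E[R]) / SD[R] = (8 + 0.5 - 9.0000) / 1.9322 = -0.2588.
Step 5: Two-sided p-value via normal approximation = 2*(1 - Phi(|z|)) = 0.795809.
Step 6: alpha = 0.1. fail to reject H0.

R = 8, z = -0.2588, p = 0.795809, fail to reject H0.


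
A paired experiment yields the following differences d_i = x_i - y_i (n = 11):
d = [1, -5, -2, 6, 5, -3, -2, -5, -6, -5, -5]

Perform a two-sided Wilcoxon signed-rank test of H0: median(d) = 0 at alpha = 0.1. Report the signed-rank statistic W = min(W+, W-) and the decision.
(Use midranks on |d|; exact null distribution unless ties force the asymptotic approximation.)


Step 1: Drop any zero differences (none here) and take |d_i|.
|d| = [1, 5, 2, 6, 5, 3, 2, 5, 6, 5, 5]
Step 2: Midrank |d_i| (ties get averaged ranks).
ranks: |1|->1, |5|->7, |2|->2.5, |6|->10.5, |5|->7, |3|->4, |2|->2.5, |5|->7, |6|->10.5, |5|->7, |5|->7
Step 3: Attach original signs; sum ranks with positive sign and with negative sign.
W+ = 1 + 10.5 + 7 = 18.5
W- = 7 + 2.5 + 4 + 2.5 + 7 + 10.5 + 7 + 7 = 47.5
(Check: W+ + W- = 66 should equal n(n+1)/2 = 66.)
Step 4: Test statistic W = min(W+, W-) = 18.5.
Step 5: Ties in |d|, so use the tie-corrected normal approximation.
        E[W] = n(n+1)/4 = 11*12/4 = 33.
        Tie groups: |d|=2 (t=2), |d|=5 (t=5), |d|=6 (t=2); sum(t^3 - t) = 132.
        Var[W] = n(n+1)(2n+1)/24 - sum(t^3-t)/48 = 3036/24 - 132/48 = 123.75.
        z = (W - E[W]) / sqrt(Var[W]) = (18.5 - 33) / 11.1243 = -1.3035.
        Two-sided p = 2*Phi(z) = 0.192420.
Step 6: alpha = 0.1. fail to reject H0.

W+ = 18.5, W- = 47.5, W = min = 18.5, p = 0.192420, fail to reject H0.


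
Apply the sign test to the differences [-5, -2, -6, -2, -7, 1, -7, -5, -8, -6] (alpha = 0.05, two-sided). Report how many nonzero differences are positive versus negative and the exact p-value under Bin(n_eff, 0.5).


Step 1: Discard zero differences. Original n = 10; n_eff = number of nonzero differences = 10.
Nonzero differences (with sign): -5, -2, -6, -2, -7, +1, -7, -5, -8, -6
Step 2: Count signs: positive = 1, negative = 9.
Step 3: Under H0: P(positive) = 0.5, so the number of positives S ~ Bin(10, 0.5).
Step 4: Two-sided exact p-value = sum of Bin(10,0.5) probabilities at or below the observed probability = 0.021484.
Step 5: alpha = 0.05. reject H0.

n_eff = 10, pos = 1, neg = 9, p = 0.021484, reject H0.


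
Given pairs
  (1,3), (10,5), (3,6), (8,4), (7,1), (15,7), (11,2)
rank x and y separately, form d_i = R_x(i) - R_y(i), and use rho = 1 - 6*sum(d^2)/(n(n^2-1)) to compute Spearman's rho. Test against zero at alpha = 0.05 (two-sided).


Step 1: Rank x and y separately (midranks; no ties here).
rank(x): 1->1, 10->5, 3->2, 8->4, 7->3, 15->7, 11->6
rank(y): 3->3, 5->5, 6->6, 4->4, 1->1, 7->7, 2->2
Step 2: d_i = R_x(i) - R_y(i); compute d_i^2.
  (1-3)^2=4, (5-5)^2=0, (2-6)^2=16, (4-4)^2=0, (3-1)^2=4, (7-7)^2=0, (6-2)^2=16
sum(d^2) = 40.
Step 3: rho = 1 - 6*40 / (7*(7^2 - 1)) = 1 - 240/336 = 0.285714.
Step 4: Under H0, t = rho * sqrt((n-2)/(1-rho^2)) = 0.6667 ~ t(5).
Step 5: Two-sided p-value from the t-distribution with 5 df = 0.534509.
Step 6: alpha = 0.05. fail to reject H0.

rho = 0.2857, p = 0.534509, fail to reject H0 at alpha = 0.05.


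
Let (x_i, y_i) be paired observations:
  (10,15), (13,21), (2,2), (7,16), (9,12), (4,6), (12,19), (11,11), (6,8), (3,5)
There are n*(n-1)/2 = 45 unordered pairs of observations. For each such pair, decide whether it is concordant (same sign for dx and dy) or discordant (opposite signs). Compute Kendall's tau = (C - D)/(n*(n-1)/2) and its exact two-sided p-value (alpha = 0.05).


Step 1: Enumerate the 45 unordered pairs (i,j) with i<j and classify each by sign(x_j-x_i) * sign(y_j-y_i).
  (1,2):dx=+3,dy=+6->C; (1,3):dx=-8,dy=-13->C; (1,4):dx=-3,dy=+1->D; (1,5):dx=-1,dy=-3->C
  (1,6):dx=-6,dy=-9->C; (1,7):dx=+2,dy=+4->C; (1,8):dx=+1,dy=-4->D; (1,9):dx=-4,dy=-7->C
  (1,10):dx=-7,dy=-10->C; (2,3):dx=-11,dy=-19->C; (2,4):dx=-6,dy=-5->C; (2,5):dx=-4,dy=-9->C
  (2,6):dx=-9,dy=-15->C; (2,7):dx=-1,dy=-2->C; (2,8):dx=-2,dy=-10->C; (2,9):dx=-7,dy=-13->C
  (2,10):dx=-10,dy=-16->C; (3,4):dx=+5,dy=+14->C; (3,5):dx=+7,dy=+10->C; (3,6):dx=+2,dy=+4->C
  (3,7):dx=+10,dy=+17->C; (3,8):dx=+9,dy=+9->C; (3,9):dx=+4,dy=+6->C; (3,10):dx=+1,dy=+3->C
  (4,5):dx=+2,dy=-4->D; (4,6):dx=-3,dy=-10->C; (4,7):dx=+5,dy=+3->C; (4,8):dx=+4,dy=-5->D
  (4,9):dx=-1,dy=-8->C; (4,10):dx=-4,dy=-11->C; (5,6):dx=-5,dy=-6->C; (5,7):dx=+3,dy=+7->C
  (5,8):dx=+2,dy=-1->D; (5,9):dx=-3,dy=-4->C; (5,10):dx=-6,dy=-7->C; (6,7):dx=+8,dy=+13->C
  (6,8):dx=+7,dy=+5->C; (6,9):dx=+2,dy=+2->C; (6,10):dx=-1,dy=-1->C; (7,8):dx=-1,dy=-8->C
  (7,9):dx=-6,dy=-11->C; (7,10):dx=-9,dy=-14->C; (8,9):dx=-5,dy=-3->C; (8,10):dx=-8,dy=-6->C
  (9,10):dx=-3,dy=-3->C
Step 2: C = 40, D = 5, total pairs = 45.
Step 3: tau = (C - D)/(n(n-1)/2) = (40 - 5)/45 = 0.777778.
Step 4: Exact two-sided p-value (enumerate n! = 3628800 permutations of y under H0): p = 0.000946.
Step 5: alpha = 0.05. reject H0.

tau_b = 0.7778 (C=40, D=5), p = 0.000946, reject H0.


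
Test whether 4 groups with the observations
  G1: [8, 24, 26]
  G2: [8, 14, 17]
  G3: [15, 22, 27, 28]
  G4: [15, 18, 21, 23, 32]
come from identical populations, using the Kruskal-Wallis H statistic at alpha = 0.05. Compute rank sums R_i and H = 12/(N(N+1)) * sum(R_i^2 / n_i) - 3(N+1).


Step 1: Combine all N = 15 observations and assign midranks.
sorted (value, group, rank): (8,G1,1.5), (8,G2,1.5), (14,G2,3), (15,G3,4.5), (15,G4,4.5), (17,G2,6), (18,G4,7), (21,G4,8), (22,G3,9), (23,G4,10), (24,G1,11), (26,G1,12), (27,G3,13), (28,G3,14), (32,G4,15)
Step 2: Sum ranks within each group.
R_1 = 24.5 (n_1 = 3)
R_2 = 10.5 (n_2 = 3)
R_3 = 40.5 (n_3 = 4)
R_4 = 44.5 (n_4 = 5)
Step 3: H = 12/(N(N+1)) * sum(R_i^2/n_i) - 3(N+1)
     = 12/(15*16) * (24.5^2/3 + 10.5^2/3 + 40.5^2/4 + 44.5^2/5) - 3*16
     = 0.050000 * 1042.95 - 48
     = 4.147292.
Step 4: Ties present; correction factor C = 1 - 12/(15^3 - 15) = 0.996429. Corrected H = 4.147292 / 0.996429 = 4.162157.
Step 5: Under H0, H ~ chi^2(3); p-value = 0.244478.
Step 6: alpha = 0.05. fail to reject H0.

H = 4.1622, df = 3, p = 0.244478, fail to reject H0.


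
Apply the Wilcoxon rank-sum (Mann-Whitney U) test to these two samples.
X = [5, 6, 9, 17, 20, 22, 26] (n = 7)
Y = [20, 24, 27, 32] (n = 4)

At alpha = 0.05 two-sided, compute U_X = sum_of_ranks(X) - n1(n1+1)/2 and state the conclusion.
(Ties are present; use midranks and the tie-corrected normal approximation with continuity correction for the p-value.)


Step 1: Combine and sort all 11 observations; assign midranks.
sorted (value, group): (5,X), (6,X), (9,X), (17,X), (20,X), (20,Y), (22,X), (24,Y), (26,X), (27,Y), (32,Y)
ranks: 5->1, 6->2, 9->3, 17->4, 20->5.5, 20->5.5, 22->7, 24->8, 26->9, 27->10, 32->11
Step 2: Rank sum for X: R1 = 1 + 2 + 3 + 4 + 5.5 + 7 + 9 = 31.5.
Step 3: U_X = R1 - n1(n1+1)/2 = 31.5 - 7*8/2 = 31.5 - 28 = 3.5.
       U_Y = n1*n2 - U_X = 28 - 3.5 = 24.5.
Step 4: Ties are present, so use the tie-corrected normal approximation (with continuity correction) for the p-value.
Step 5: p-value = 0.058207; compare to alpha = 0.05. fail to reject H0.

U_X = 3.5, p = 0.058207, fail to reject H0 at alpha = 0.05.


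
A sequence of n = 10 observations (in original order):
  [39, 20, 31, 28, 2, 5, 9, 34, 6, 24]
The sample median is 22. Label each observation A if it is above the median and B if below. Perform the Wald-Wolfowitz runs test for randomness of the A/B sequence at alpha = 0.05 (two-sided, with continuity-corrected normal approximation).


Step 1: Compute median = 22; label A = above, B = below.
Labels in order: ABAABBBABA  (n_A = 5, n_B = 5)
Step 2: Count runs R = 7.
Step 3: Under H0 (random ordering), E[R] = 2*n_A*n_B/(n_A+n_B) + 1 = 2*5*5/10 + 1 = 6.0000.
        Var[R] = 2*n_A*n_B*(2*n_A*n_B - n_A - n_B) / ((n_A+n_B)^2 * (n_A+n_B-1)) = 2000/900 = 2.2222.
        SD[R] = 1.4907.
Step 4: Continuity-corrected z = (R - 0.5 - E[R]) / SD[R] = (7 - 0.5 - 6.0000) / 1.4907 = 0.3354.
Step 5: Two-sided p-value via normal approximation = 2*(1 - Phi(|z|)) = 0.737316.
Step 6: alpha = 0.05. fail to reject H0.

R = 7, z = 0.3354, p = 0.737316, fail to reject H0.


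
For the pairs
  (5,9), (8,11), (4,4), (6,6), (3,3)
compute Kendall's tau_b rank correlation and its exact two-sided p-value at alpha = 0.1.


Step 1: Enumerate the 10 unordered pairs (i,j) with i<j and classify each by sign(x_j-x_i) * sign(y_j-y_i).
  (1,2):dx=+3,dy=+2->C; (1,3):dx=-1,dy=-5->C; (1,4):dx=+1,dy=-3->D; (1,5):dx=-2,dy=-6->C
  (2,3):dx=-4,dy=-7->C; (2,4):dx=-2,dy=-5->C; (2,5):dx=-5,dy=-8->C; (3,4):dx=+2,dy=+2->C
  (3,5):dx=-1,dy=-1->C; (4,5):dx=-3,dy=-3->C
Step 2: C = 9, D = 1, total pairs = 10.
Step 3: tau = (C - D)/(n(n-1)/2) = (9 - 1)/10 = 0.800000.
Step 4: Exact two-sided p-value (enumerate n! = 120 permutations of y under H0): p = 0.083333.
Step 5: alpha = 0.1. reject H0.

tau_b = 0.8000 (C=9, D=1), p = 0.083333, reject H0.


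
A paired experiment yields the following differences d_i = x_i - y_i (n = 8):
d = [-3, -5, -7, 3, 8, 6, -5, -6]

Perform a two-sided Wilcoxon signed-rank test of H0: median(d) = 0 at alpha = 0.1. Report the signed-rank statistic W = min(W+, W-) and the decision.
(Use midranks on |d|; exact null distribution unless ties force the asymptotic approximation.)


Step 1: Drop any zero differences (none here) and take |d_i|.
|d| = [3, 5, 7, 3, 8, 6, 5, 6]
Step 2: Midrank |d_i| (ties get averaged ranks).
ranks: |3|->1.5, |5|->3.5, |7|->7, |3|->1.5, |8|->8, |6|->5.5, |5|->3.5, |6|->5.5
Step 3: Attach original signs; sum ranks with positive sign and with negative sign.
W+ = 1.5 + 8 + 5.5 = 15
W- = 1.5 + 3.5 + 7 + 3.5 + 5.5 = 21
(Check: W+ + W- = 36 should equal n(n+1)/2 = 36.)
Step 4: Test statistic W = min(W+, W-) = 15.
Step 5: Ties in |d|, so use the tie-corrected normal approximation.
        E[W] = n(n+1)/4 = 8*9/4 = 18.
        Tie groups: |d|=3 (t=2), |d|=5 (t=2), |d|=6 (t=2); sum(t^3 - t) = 18.
        Var[W] = n(n+1)(2n+1)/24 - sum(t^3-t)/48 = 1224/24 - 18/48 = 50.625.
        z = (W - E[W]) / sqrt(Var[W]) = (15 - 18) / 7.1151 = -0.4216.
        Two-sided p = 2*Phi(z) = 0.673290.
Step 6: alpha = 0.1. fail to reject H0.

W+ = 15, W- = 21, W = min = 15, p = 0.673290, fail to reject H0.


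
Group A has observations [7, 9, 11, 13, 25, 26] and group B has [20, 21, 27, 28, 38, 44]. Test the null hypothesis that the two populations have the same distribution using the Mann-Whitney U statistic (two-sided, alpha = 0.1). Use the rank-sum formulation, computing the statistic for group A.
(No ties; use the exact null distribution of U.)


Step 1: Combine and sort all 12 observations; assign midranks.
sorted (value, group): (7,X), (9,X), (11,X), (13,X), (20,Y), (21,Y), (25,X), (26,X), (27,Y), (28,Y), (38,Y), (44,Y)
ranks: 7->1, 9->2, 11->3, 13->4, 20->5, 21->6, 25->7, 26->8, 27->9, 28->10, 38->11, 44->12
Step 2: Rank sum for X: R1 = 1 + 2 + 3 + 4 + 7 + 8 = 25.
Step 3: U_X = R1 - n1(n1+1)/2 = 25 - 6*7/2 = 25 - 21 = 4.
       U_Y = n1*n2 - U_X = 36 - 4 = 32.
Step 4: No ties, so the exact null distribution of U (based on enumerating the C(12,6) = 924 equally likely rank assignments) gives the two-sided p-value.
Step 5: p-value = 0.025974; compare to alpha = 0.1. reject H0.

U_X = 4, p = 0.025974, reject H0 at alpha = 0.1.


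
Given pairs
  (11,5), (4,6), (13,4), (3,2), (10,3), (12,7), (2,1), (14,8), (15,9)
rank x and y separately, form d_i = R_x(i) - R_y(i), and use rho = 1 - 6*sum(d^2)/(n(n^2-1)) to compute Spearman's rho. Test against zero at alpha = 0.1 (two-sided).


Step 1: Rank x and y separately (midranks; no ties here).
rank(x): 11->5, 4->3, 13->7, 3->2, 10->4, 12->6, 2->1, 14->8, 15->9
rank(y): 5->5, 6->6, 4->4, 2->2, 3->3, 7->7, 1->1, 8->8, 9->9
Step 2: d_i = R_x(i) - R_y(i); compute d_i^2.
  (5-5)^2=0, (3-6)^2=9, (7-4)^2=9, (2-2)^2=0, (4-3)^2=1, (6-7)^2=1, (1-1)^2=0, (8-8)^2=0, (9-9)^2=0
sum(d^2) = 20.
Step 3: rho = 1 - 6*20 / (9*(9^2 - 1)) = 1 - 120/720 = 0.833333.
Step 4: Under H0, t = rho * sqrt((n-2)/(1-rho^2)) = 3.9886 ~ t(7).
Step 5: Two-sided p-value from the t-distribution with 7 df = 0.005266.
Step 6: alpha = 0.1. reject H0.

rho = 0.8333, p = 0.005266, reject H0 at alpha = 0.1.


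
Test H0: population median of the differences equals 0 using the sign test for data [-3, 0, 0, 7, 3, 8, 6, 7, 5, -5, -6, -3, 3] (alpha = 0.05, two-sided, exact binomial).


Step 1: Discard zero differences. Original n = 13; n_eff = number of nonzero differences = 11.
Nonzero differences (with sign): -3, +7, +3, +8, +6, +7, +5, -5, -6, -3, +3
Step 2: Count signs: positive = 7, negative = 4.
Step 3: Under H0: P(positive) = 0.5, so the number of positives S ~ Bin(11, 0.5).
Step 4: Two-sided exact p-value = sum of Bin(11,0.5) probabilities at or below the observed probability = 0.548828.
Step 5: alpha = 0.05. fail to reject H0.

n_eff = 11, pos = 7, neg = 4, p = 0.548828, fail to reject H0.


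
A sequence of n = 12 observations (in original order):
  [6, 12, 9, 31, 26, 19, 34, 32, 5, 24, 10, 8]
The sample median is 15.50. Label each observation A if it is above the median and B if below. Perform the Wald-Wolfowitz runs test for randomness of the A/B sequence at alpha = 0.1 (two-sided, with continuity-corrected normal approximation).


Step 1: Compute median = 15.50; label A = above, B = below.
Labels in order: BBBAAAAABABB  (n_A = 6, n_B = 6)
Step 2: Count runs R = 5.
Step 3: Under H0 (random ordering), E[R] = 2*n_A*n_B/(n_A+n_B) + 1 = 2*6*6/12 + 1 = 7.0000.
        Var[R] = 2*n_A*n_B*(2*n_A*n_B - n_A - n_B) / ((n_A+n_B)^2 * (n_A+n_B-1)) = 4320/1584 = 2.7273.
        SD[R] = 1.6514.
Step 4: Continuity-corrected z = (R + 0.5 - E[R]) / SD[R] = (5 + 0.5 - 7.0000) / 1.6514 = -0.9083.
Step 5: Two-sided p-value via normal approximation = 2*(1 - Phi(|z|)) = 0.363722.
Step 6: alpha = 0.1. fail to reject H0.

R = 5, z = -0.9083, p = 0.363722, fail to reject H0.


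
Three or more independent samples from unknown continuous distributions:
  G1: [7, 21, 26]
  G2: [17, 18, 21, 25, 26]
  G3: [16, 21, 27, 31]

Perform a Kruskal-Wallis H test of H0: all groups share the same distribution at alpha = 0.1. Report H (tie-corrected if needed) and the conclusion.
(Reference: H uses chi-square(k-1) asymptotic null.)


Step 1: Combine all N = 12 observations and assign midranks.
sorted (value, group, rank): (7,G1,1), (16,G3,2), (17,G2,3), (18,G2,4), (21,G1,6), (21,G2,6), (21,G3,6), (25,G2,8), (26,G1,9.5), (26,G2,9.5), (27,G3,11), (31,G3,12)
Step 2: Sum ranks within each group.
R_1 = 16.5 (n_1 = 3)
R_2 = 30.5 (n_2 = 5)
R_3 = 31 (n_3 = 4)
Step 3: H = 12/(N(N+1)) * sum(R_i^2/n_i) - 3(N+1)
     = 12/(12*13) * (16.5^2/3 + 30.5^2/5 + 31^2/4) - 3*13
     = 0.076923 * 517.05 - 39
     = 0.773077.
Step 4: Ties present; correction factor C = 1 - 30/(12^3 - 12) = 0.982517. Corrected H = 0.773077 / 0.982517 = 0.786833.
Step 5: Under H0, H ~ chi^2(2); p-value = 0.674748.
Step 6: alpha = 0.1. fail to reject H0.

H = 0.7868, df = 2, p = 0.674748, fail to reject H0.


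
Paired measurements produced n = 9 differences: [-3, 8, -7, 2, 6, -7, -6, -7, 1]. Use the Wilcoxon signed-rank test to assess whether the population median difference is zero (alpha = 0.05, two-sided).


Step 1: Drop any zero differences (none here) and take |d_i|.
|d| = [3, 8, 7, 2, 6, 7, 6, 7, 1]
Step 2: Midrank |d_i| (ties get averaged ranks).
ranks: |3|->3, |8|->9, |7|->7, |2|->2, |6|->4.5, |7|->7, |6|->4.5, |7|->7, |1|->1
Step 3: Attach original signs; sum ranks with positive sign and with negative sign.
W+ = 9 + 2 + 4.5 + 1 = 16.5
W- = 3 + 7 + 7 + 4.5 + 7 = 28.5
(Check: W+ + W- = 45 should equal n(n+1)/2 = 45.)
Step 4: Test statistic W = min(W+, W-) = 16.5.
Step 5: Ties in |d|, so use the tie-corrected normal approximation.
        E[W] = n(n+1)/4 = 9*10/4 = 22.5.
        Tie groups: |d|=6 (t=2), |d|=7 (t=3); sum(t^3 - t) = 30.
        Var[W] = n(n+1)(2n+1)/24 - sum(t^3-t)/48 = 1710/24 - 30/48 = 70.625.
        z = (W - E[W]) / sqrt(Var[W]) = (16.5 - 22.5) / 8.4039 = -0.7140.
        Two-sided p = 2*Phi(z) = 0.475254.
Step 6: alpha = 0.05. fail to reject H0.

W+ = 16.5, W- = 28.5, W = min = 16.5, p = 0.475254, fail to reject H0.


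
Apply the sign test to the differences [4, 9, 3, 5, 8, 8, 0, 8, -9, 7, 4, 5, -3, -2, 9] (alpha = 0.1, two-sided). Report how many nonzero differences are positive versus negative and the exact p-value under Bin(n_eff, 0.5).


Step 1: Discard zero differences. Original n = 15; n_eff = number of nonzero differences = 14.
Nonzero differences (with sign): +4, +9, +3, +5, +8, +8, +8, -9, +7, +4, +5, -3, -2, +9
Step 2: Count signs: positive = 11, negative = 3.
Step 3: Under H0: P(positive) = 0.5, so the number of positives S ~ Bin(14, 0.5).
Step 4: Two-sided exact p-value = sum of Bin(14,0.5) probabilities at or below the observed probability = 0.057373.
Step 5: alpha = 0.1. reject H0.

n_eff = 14, pos = 11, neg = 3, p = 0.057373, reject H0.
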